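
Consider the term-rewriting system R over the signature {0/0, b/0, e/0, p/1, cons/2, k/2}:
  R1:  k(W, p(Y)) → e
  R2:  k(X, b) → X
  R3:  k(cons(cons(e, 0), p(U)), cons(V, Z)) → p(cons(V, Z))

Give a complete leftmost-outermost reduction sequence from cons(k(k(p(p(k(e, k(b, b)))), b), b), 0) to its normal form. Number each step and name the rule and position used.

cons(p(p(e)), 0)

1. cons(k(k(p(p(k(e, k(b, b)))), b), b), 0)  →  cons(k(p(p(k(e, k(b, b)))), b), 0)   [R2 at 1]
2. cons(k(p(p(k(e, k(b, b)))), b), 0)  →  cons(p(p(k(e, k(b, b)))), 0)   [R2 at 1]
3. cons(p(p(k(e, k(b, b)))), 0)  →  cons(p(p(k(e, b))), 0)   [R2 at 1.1.1.2]
4. cons(p(p(k(e, b))), 0)  →  cons(p(p(e)), 0)   [R2 at 1.1.1]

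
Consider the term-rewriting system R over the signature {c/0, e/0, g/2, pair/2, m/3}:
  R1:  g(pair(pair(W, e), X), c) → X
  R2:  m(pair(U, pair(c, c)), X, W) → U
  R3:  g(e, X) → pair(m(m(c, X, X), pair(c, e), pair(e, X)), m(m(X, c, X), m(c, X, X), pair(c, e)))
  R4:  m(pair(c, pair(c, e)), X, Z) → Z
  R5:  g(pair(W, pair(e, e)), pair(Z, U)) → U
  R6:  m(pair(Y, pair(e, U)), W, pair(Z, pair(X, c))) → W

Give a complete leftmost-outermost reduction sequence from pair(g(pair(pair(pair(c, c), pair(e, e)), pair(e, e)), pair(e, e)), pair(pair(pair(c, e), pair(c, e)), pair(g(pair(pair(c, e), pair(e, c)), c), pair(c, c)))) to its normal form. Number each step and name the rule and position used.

1. pair(g(pair(pair(pair(c, c), pair(e, e)), pair(e, e)), pair(e, e)), pair(pair(pair(c, e), pair(c, e)), pair(g(pair(pair(c, e), pair(e, c)), c), pair(c, c))))  →  pair(e, pair(pair(pair(c, e), pair(c, e)), pair(g(pair(pair(c, e), pair(e, c)), c), pair(c, c))))   [R5 at 1]
2. pair(e, pair(pair(pair(c, e), pair(c, e)), pair(g(pair(pair(c, e), pair(e, c)), c), pair(c, c))))  →  pair(e, pair(pair(pair(c, e), pair(c, e)), pair(pair(e, c), pair(c, c))))   [R1 at 2.2.1]

pair(e, pair(pair(pair(c, e), pair(c, e)), pair(pair(e, c), pair(c, c))))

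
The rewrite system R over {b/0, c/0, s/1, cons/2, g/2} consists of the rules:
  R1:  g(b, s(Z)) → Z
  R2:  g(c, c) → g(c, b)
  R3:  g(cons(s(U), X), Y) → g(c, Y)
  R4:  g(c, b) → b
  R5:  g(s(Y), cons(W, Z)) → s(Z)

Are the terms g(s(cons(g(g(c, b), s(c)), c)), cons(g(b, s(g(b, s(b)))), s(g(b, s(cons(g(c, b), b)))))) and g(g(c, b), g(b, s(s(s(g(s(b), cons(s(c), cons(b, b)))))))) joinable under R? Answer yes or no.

yes — NF(t₁) = s(s(cons(b, b))), NF(t₂) = s(s(cons(b, b)))

Reduce t₁ = g(s(cons(g(g(c, b), s(c)), c)), cons(g(b, s(g(b, s(b)))), s(g(b, s(cons(g(c, b), b)))))):
1. g(s(cons(g(g(c, b), s(c)), c)), cons(g(b, s(g(b, s(b)))), s(g(b, s(cons(g(c, b), b))))))  →  s(s(g(b, s(cons(g(c, b), b)))))   [R5 at ε]
2. s(s(g(b, s(cons(g(c, b), b)))))  →  s(s(cons(g(c, b), b)))   [R1 at 1.1]
3. s(s(cons(g(c, b), b)))  →  s(s(cons(b, b)))   [R4 at 1.1.1]

Reduce t₂ = g(g(c, b), g(b, s(s(s(g(s(b), cons(s(c), cons(b, b)))))))):
1. g(g(c, b), g(b, s(s(s(g(s(b), cons(s(c), cons(b, b))))))))  →  g(b, g(b, s(s(s(g(s(b), cons(s(c), cons(b, b))))))))   [R4 at 1]
2. g(b, g(b, s(s(s(g(s(b), cons(s(c), cons(b, b))))))))  →  g(b, s(s(g(s(b), cons(s(c), cons(b, b))))))   [R1 at 2]
3. g(b, s(s(g(s(b), cons(s(c), cons(b, b))))))  →  s(g(s(b), cons(s(c), cons(b, b))))   [R1 at ε]
4. s(g(s(b), cons(s(c), cons(b, b))))  →  s(s(cons(b, b)))   [R5 at 1]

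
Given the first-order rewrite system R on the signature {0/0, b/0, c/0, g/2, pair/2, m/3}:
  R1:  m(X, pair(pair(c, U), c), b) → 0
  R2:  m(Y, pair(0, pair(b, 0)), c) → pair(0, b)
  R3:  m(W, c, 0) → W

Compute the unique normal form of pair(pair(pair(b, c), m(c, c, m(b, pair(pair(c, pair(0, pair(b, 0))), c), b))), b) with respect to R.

pair(pair(pair(b, c), c), b)

1. pair(pair(pair(b, c), m(c, c, m(b, pair(pair(c, pair(0, pair(b, 0))), c), b))), b)  →  pair(pair(pair(b, c), m(c, c, 0)), b)   [R1 at 1.2.3]
2. pair(pair(pair(b, c), m(c, c, 0)), b)  →  pair(pair(pair(b, c), c), b)   [R3 at 1.2]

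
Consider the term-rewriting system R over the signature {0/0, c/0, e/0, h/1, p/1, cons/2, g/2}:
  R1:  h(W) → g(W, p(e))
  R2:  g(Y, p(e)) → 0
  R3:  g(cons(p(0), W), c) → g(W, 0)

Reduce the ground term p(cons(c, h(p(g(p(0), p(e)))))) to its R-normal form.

p(cons(c, 0))

1. p(cons(c, h(p(g(p(0), p(e))))))  →  p(cons(c, g(p(g(p(0), p(e))), p(e))))   [R1 at 1.2]
2. p(cons(c, g(p(g(p(0), p(e))), p(e))))  →  p(cons(c, 0))   [R2 at 1.2]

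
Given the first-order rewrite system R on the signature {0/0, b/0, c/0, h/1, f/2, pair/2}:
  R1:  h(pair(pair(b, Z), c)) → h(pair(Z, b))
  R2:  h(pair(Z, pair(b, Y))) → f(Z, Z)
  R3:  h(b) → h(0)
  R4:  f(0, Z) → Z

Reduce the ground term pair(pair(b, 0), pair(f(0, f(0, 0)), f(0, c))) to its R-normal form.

pair(pair(b, 0), pair(0, c))

1. pair(pair(b, 0), pair(f(0, f(0, 0)), f(0, c)))  →  pair(pair(b, 0), pair(f(0, 0), f(0, c)))   [R4 at 2.1]
2. pair(pair(b, 0), pair(f(0, 0), f(0, c)))  →  pair(pair(b, 0), pair(0, f(0, c)))   [R4 at 2.1]
3. pair(pair(b, 0), pair(0, f(0, c)))  →  pair(pair(b, 0), pair(0, c))   [R4 at 2.2]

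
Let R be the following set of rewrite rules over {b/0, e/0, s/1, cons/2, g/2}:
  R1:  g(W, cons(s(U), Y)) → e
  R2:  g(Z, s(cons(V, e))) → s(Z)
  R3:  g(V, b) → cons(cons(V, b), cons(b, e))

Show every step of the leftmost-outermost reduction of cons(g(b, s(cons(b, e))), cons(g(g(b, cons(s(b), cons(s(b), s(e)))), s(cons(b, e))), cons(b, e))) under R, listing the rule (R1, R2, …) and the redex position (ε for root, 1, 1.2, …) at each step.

cons(s(b), cons(s(e), cons(b, e)))

1. cons(g(b, s(cons(b, e))), cons(g(g(b, cons(s(b), cons(s(b), s(e)))), s(cons(b, e))), cons(b, e)))  →  cons(s(b), cons(g(g(b, cons(s(b), cons(s(b), s(e)))), s(cons(b, e))), cons(b, e)))   [R2 at 1]
2. cons(s(b), cons(g(g(b, cons(s(b), cons(s(b), s(e)))), s(cons(b, e))), cons(b, e)))  →  cons(s(b), cons(s(g(b, cons(s(b), cons(s(b), s(e))))), cons(b, e)))   [R2 at 2.1]
3. cons(s(b), cons(s(g(b, cons(s(b), cons(s(b), s(e))))), cons(b, e)))  →  cons(s(b), cons(s(e), cons(b, e)))   [R1 at 2.1.1]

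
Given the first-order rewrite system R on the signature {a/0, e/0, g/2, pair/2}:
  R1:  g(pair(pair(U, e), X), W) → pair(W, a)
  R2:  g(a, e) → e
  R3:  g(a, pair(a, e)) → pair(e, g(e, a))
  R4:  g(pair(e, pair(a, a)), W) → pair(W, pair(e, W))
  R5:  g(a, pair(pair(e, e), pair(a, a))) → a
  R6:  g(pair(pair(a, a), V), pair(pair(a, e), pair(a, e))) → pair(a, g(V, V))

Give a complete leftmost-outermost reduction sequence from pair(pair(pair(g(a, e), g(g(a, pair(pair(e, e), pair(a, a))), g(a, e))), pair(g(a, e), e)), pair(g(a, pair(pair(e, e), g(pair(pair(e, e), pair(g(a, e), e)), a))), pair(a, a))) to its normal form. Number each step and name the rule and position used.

1. pair(pair(pair(g(a, e), g(g(a, pair(pair(e, e), pair(a, a))), g(a, e))), pair(g(a, e), e)), pair(g(a, pair(pair(e, e), g(pair(pair(e, e), pair(g(a, e), e)), a))), pair(a, a)))  →  pair(pair(pair(e, g(g(a, pair(pair(e, e), pair(a, a))), g(a, e))), pair(g(a, e), e)), pair(g(a, pair(pair(e, e), g(pair(pair(e, e), pair(g(a, e), e)), a))), pair(a, a)))   [R2 at 1.1.1]
2. pair(pair(pair(e, g(g(a, pair(pair(e, e), pair(a, a))), g(a, e))), pair(g(a, e), e)), pair(g(a, pair(pair(e, e), g(pair(pair(e, e), pair(g(a, e), e)), a))), pair(a, a)))  →  pair(pair(pair(e, g(a, g(a, e))), pair(g(a, e), e)), pair(g(a, pair(pair(e, e), g(pair(pair(e, e), pair(g(a, e), e)), a))), pair(a, a)))   [R5 at 1.1.2.1]
3. pair(pair(pair(e, g(a, g(a, e))), pair(g(a, e), e)), pair(g(a, pair(pair(e, e), g(pair(pair(e, e), pair(g(a, e), e)), a))), pair(a, a)))  →  pair(pair(pair(e, g(a, e)), pair(g(a, e), e)), pair(g(a, pair(pair(e, e), g(pair(pair(e, e), pair(g(a, e), e)), a))), pair(a, a)))   [R2 at 1.1.2.2]
4. pair(pair(pair(e, g(a, e)), pair(g(a, e), e)), pair(g(a, pair(pair(e, e), g(pair(pair(e, e), pair(g(a, e), e)), a))), pair(a, a)))  →  pair(pair(pair(e, e), pair(g(a, e), e)), pair(g(a, pair(pair(e, e), g(pair(pair(e, e), pair(g(a, e), e)), a))), pair(a, a)))   [R2 at 1.1.2]
5. pair(pair(pair(e, e), pair(g(a, e), e)), pair(g(a, pair(pair(e, e), g(pair(pair(e, e), pair(g(a, e), e)), a))), pair(a, a)))  →  pair(pair(pair(e, e), pair(e, e)), pair(g(a, pair(pair(e, e), g(pair(pair(e, e), pair(g(a, e), e)), a))), pair(a, a)))   [R2 at 1.2.1]
6. pair(pair(pair(e, e), pair(e, e)), pair(g(a, pair(pair(e, e), g(pair(pair(e, e), pair(g(a, e), e)), a))), pair(a, a)))  →  pair(pair(pair(e, e), pair(e, e)), pair(g(a, pair(pair(e, e), pair(a, a))), pair(a, a)))   [R1 at 2.1.2.2]
7. pair(pair(pair(e, e), pair(e, e)), pair(g(a, pair(pair(e, e), pair(a, a))), pair(a, a)))  →  pair(pair(pair(e, e), pair(e, e)), pair(a, pair(a, a)))   [R5 at 2.1]

pair(pair(pair(e, e), pair(e, e)), pair(a, pair(a, a)))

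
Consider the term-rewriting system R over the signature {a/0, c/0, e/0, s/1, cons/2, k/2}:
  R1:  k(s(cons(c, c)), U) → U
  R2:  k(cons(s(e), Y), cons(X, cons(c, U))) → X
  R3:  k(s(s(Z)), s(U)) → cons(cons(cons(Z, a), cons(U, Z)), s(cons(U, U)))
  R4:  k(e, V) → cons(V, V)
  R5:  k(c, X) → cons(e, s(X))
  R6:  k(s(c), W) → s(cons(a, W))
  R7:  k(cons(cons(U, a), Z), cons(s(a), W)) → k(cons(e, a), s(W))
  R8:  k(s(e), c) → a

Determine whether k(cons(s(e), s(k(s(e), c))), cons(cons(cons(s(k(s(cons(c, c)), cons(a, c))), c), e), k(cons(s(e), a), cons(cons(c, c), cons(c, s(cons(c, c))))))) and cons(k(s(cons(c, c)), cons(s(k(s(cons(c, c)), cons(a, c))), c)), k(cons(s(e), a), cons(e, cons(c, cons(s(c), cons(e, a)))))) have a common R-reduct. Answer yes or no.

Reduce t₁ = k(cons(s(e), s(k(s(e), c))), cons(cons(cons(s(k(s(cons(c, c)), cons(a, c))), c), e), k(cons(s(e), a), cons(cons(c, c), cons(c, s(cons(c, c))))))):
1. k(cons(s(e), s(k(s(e), c))), cons(cons(cons(s(k(s(cons(c, c)), cons(a, c))), c), e), k(cons(s(e), a), cons(cons(c, c), cons(c, s(cons(c, c)))))))  →  k(cons(s(e), s(a)), cons(cons(cons(s(k(s(cons(c, c)), cons(a, c))), c), e), k(cons(s(e), a), cons(cons(c, c), cons(c, s(cons(c, c)))))))   [R8 at 1.2.1]
2. k(cons(s(e), s(a)), cons(cons(cons(s(k(s(cons(c, c)), cons(a, c))), c), e), k(cons(s(e), a), cons(cons(c, c), cons(c, s(cons(c, c)))))))  →  k(cons(s(e), s(a)), cons(cons(cons(s(cons(a, c)), c), e), k(cons(s(e), a), cons(cons(c, c), cons(c, s(cons(c, c)))))))   [R1 at 2.1.1.1.1]
3. k(cons(s(e), s(a)), cons(cons(cons(s(cons(a, c)), c), e), k(cons(s(e), a), cons(cons(c, c), cons(c, s(cons(c, c)))))))  →  k(cons(s(e), s(a)), cons(cons(cons(s(cons(a, c)), c), e), cons(c, c)))   [R2 at 2.2]
4. k(cons(s(e), s(a)), cons(cons(cons(s(cons(a, c)), c), e), cons(c, c)))  →  cons(cons(s(cons(a, c)), c), e)   [R2 at ε]

Reduce t₂ = cons(k(s(cons(c, c)), cons(s(k(s(cons(c, c)), cons(a, c))), c)), k(cons(s(e), a), cons(e, cons(c, cons(s(c), cons(e, a)))))):
1. cons(k(s(cons(c, c)), cons(s(k(s(cons(c, c)), cons(a, c))), c)), k(cons(s(e), a), cons(e, cons(c, cons(s(c), cons(e, a))))))  →  cons(cons(s(k(s(cons(c, c)), cons(a, c))), c), k(cons(s(e), a), cons(e, cons(c, cons(s(c), cons(e, a))))))   [R1 at 1]
2. cons(cons(s(k(s(cons(c, c)), cons(a, c))), c), k(cons(s(e), a), cons(e, cons(c, cons(s(c), cons(e, a))))))  →  cons(cons(s(cons(a, c)), c), k(cons(s(e), a), cons(e, cons(c, cons(s(c), cons(e, a))))))   [R1 at 1.1.1]
3. cons(cons(s(cons(a, c)), c), k(cons(s(e), a), cons(e, cons(c, cons(s(c), cons(e, a))))))  →  cons(cons(s(cons(a, c)), c), e)   [R2 at 2]

yes — NF(t₁) = cons(cons(s(cons(a, c)), c), e), NF(t₂) = cons(cons(s(cons(a, c)), c), e)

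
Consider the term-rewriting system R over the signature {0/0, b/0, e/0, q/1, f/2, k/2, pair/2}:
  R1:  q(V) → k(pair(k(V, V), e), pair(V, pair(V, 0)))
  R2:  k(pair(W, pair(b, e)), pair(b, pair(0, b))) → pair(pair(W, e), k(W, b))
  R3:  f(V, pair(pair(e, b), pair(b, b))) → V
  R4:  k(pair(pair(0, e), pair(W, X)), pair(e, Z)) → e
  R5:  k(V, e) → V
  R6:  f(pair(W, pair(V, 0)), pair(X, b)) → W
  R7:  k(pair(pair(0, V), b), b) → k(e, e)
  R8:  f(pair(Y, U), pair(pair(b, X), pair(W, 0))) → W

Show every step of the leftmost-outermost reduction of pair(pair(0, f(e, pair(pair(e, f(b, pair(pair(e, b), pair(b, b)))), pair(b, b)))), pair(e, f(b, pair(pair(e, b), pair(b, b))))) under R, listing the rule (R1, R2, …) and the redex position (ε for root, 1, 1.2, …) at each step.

pair(pair(0, e), pair(e, b))

1. pair(pair(0, f(e, pair(pair(e, f(b, pair(pair(e, b), pair(b, b)))), pair(b, b)))), pair(e, f(b, pair(pair(e, b), pair(b, b)))))  →  pair(pair(0, f(e, pair(pair(e, b), pair(b, b)))), pair(e, f(b, pair(pair(e, b), pair(b, b)))))   [R3 at 1.2.2.1.2]
2. pair(pair(0, f(e, pair(pair(e, b), pair(b, b)))), pair(e, f(b, pair(pair(e, b), pair(b, b)))))  →  pair(pair(0, e), pair(e, f(b, pair(pair(e, b), pair(b, b)))))   [R3 at 1.2]
3. pair(pair(0, e), pair(e, f(b, pair(pair(e, b), pair(b, b)))))  →  pair(pair(0, e), pair(e, b))   [R3 at 2.2]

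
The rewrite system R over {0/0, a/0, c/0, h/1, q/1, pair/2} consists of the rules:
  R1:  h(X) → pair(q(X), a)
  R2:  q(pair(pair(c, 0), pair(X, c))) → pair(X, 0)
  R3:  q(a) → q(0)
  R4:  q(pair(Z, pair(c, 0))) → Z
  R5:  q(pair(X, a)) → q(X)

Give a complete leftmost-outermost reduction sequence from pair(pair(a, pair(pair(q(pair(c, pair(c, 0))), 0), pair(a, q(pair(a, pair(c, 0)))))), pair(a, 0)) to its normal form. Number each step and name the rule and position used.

1. pair(pair(a, pair(pair(q(pair(c, pair(c, 0))), 0), pair(a, q(pair(a, pair(c, 0)))))), pair(a, 0))  →  pair(pair(a, pair(pair(c, 0), pair(a, q(pair(a, pair(c, 0)))))), pair(a, 0))   [R4 at 1.2.1.1]
2. pair(pair(a, pair(pair(c, 0), pair(a, q(pair(a, pair(c, 0)))))), pair(a, 0))  →  pair(pair(a, pair(pair(c, 0), pair(a, a))), pair(a, 0))   [R4 at 1.2.2.2]

pair(pair(a, pair(pair(c, 0), pair(a, a))), pair(a, 0))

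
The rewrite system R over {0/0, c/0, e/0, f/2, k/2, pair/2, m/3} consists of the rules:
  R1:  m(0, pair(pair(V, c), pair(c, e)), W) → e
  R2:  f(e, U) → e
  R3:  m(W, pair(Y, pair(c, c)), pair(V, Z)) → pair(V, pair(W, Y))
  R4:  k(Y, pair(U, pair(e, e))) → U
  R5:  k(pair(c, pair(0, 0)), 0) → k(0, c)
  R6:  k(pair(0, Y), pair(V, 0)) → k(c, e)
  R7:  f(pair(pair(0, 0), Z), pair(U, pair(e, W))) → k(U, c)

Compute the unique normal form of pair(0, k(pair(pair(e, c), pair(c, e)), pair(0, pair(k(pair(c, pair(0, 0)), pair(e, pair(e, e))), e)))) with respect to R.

pair(0, 0)

1. pair(0, k(pair(pair(e, c), pair(c, e)), pair(0, pair(k(pair(c, pair(0, 0)), pair(e, pair(e, e))), e))))  →  pair(0, k(pair(pair(e, c), pair(c, e)), pair(0, pair(e, e))))   [R4 at 2.2.2.1]
2. pair(0, k(pair(pair(e, c), pair(c, e)), pair(0, pair(e, e))))  →  pair(0, 0)   [R4 at 2]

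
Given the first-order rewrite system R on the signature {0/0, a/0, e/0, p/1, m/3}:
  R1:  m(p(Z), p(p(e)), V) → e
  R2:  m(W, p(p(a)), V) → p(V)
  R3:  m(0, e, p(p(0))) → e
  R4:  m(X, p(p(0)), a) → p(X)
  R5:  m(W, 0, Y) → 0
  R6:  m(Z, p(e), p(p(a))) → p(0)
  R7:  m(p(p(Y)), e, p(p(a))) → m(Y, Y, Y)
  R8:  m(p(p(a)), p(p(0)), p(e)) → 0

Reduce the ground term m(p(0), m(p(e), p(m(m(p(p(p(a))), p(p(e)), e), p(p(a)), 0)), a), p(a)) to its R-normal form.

e

1. m(p(0), m(p(e), p(m(m(p(p(p(a))), p(p(e)), e), p(p(a)), 0)), a), p(a))  →  m(p(0), m(p(e), p(p(0)), a), p(a))   [R2 at 2.2.1]
2. m(p(0), m(p(e), p(p(0)), a), p(a))  →  m(p(0), p(p(e)), p(a))   [R4 at 2]
3. m(p(0), p(p(e)), p(a))  →  e   [R1 at ε]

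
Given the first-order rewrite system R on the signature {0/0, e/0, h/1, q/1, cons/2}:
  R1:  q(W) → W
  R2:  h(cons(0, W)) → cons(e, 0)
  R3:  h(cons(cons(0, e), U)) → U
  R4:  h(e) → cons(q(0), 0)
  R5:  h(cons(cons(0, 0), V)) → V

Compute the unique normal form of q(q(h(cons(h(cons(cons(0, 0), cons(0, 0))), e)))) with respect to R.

1. q(q(h(cons(h(cons(cons(0, 0), cons(0, 0))), e))))  →  q(h(cons(h(cons(cons(0, 0), cons(0, 0))), e)))   [R1 at ε]
2. q(h(cons(h(cons(cons(0, 0), cons(0, 0))), e)))  →  h(cons(h(cons(cons(0, 0), cons(0, 0))), e))   [R1 at ε]
3. h(cons(h(cons(cons(0, 0), cons(0, 0))), e))  →  h(cons(cons(0, 0), e))   [R5 at 1.1]
4. h(cons(cons(0, 0), e))  →  e   [R5 at ε]

e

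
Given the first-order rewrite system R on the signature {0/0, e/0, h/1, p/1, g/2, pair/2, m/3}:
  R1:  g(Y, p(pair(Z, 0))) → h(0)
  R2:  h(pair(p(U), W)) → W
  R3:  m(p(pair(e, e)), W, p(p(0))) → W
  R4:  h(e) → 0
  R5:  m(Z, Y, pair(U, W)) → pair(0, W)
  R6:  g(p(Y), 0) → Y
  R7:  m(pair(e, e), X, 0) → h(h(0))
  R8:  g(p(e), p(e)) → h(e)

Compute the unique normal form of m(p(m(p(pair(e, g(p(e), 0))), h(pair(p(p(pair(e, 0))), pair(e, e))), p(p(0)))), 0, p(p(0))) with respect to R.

0

1. m(p(m(p(pair(e, g(p(e), 0))), h(pair(p(p(pair(e, 0))), pair(e, e))), p(p(0)))), 0, p(p(0)))  →  m(p(m(p(pair(e, e)), h(pair(p(p(pair(e, 0))), pair(e, e))), p(p(0)))), 0, p(p(0)))   [R6 at 1.1.1.1.2]
2. m(p(m(p(pair(e, e)), h(pair(p(p(pair(e, 0))), pair(e, e))), p(p(0)))), 0, p(p(0)))  →  m(p(h(pair(p(p(pair(e, 0))), pair(e, e)))), 0, p(p(0)))   [R3 at 1.1]
3. m(p(h(pair(p(p(pair(e, 0))), pair(e, e)))), 0, p(p(0)))  →  m(p(pair(e, e)), 0, p(p(0)))   [R2 at 1.1]
4. m(p(pair(e, e)), 0, p(p(0)))  →  0   [R3 at ε]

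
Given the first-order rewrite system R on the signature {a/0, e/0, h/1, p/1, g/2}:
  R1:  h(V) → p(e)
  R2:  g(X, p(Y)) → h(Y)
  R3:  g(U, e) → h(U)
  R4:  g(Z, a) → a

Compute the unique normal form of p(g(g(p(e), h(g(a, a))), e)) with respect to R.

p(p(e))

1. p(g(g(p(e), h(g(a, a))), e))  →  p(h(g(p(e), h(g(a, a)))))   [R3 at 1]
2. p(h(g(p(e), h(g(a, a)))))  →  p(p(e))   [R1 at 1]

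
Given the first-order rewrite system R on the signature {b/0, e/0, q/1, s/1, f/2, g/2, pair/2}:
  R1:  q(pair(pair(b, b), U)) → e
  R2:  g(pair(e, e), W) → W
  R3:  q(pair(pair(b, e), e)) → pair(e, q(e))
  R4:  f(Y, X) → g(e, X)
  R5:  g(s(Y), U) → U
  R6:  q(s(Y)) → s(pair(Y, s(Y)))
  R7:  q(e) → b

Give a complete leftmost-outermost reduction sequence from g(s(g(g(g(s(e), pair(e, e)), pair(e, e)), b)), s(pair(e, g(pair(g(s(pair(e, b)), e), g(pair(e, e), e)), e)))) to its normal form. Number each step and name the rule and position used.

1. g(s(g(g(g(s(e), pair(e, e)), pair(e, e)), b)), s(pair(e, g(pair(g(s(pair(e, b)), e), g(pair(e, e), e)), e))))  →  s(pair(e, g(pair(g(s(pair(e, b)), e), g(pair(e, e), e)), e)))   [R5 at ε]
2. s(pair(e, g(pair(g(s(pair(e, b)), e), g(pair(e, e), e)), e)))  →  s(pair(e, g(pair(e, g(pair(e, e), e)), e)))   [R5 at 1.2.1.1]
3. s(pair(e, g(pair(e, g(pair(e, e), e)), e)))  →  s(pair(e, g(pair(e, e), e)))   [R2 at 1.2.1.2]
4. s(pair(e, g(pair(e, e), e)))  →  s(pair(e, e))   [R2 at 1.2]

s(pair(e, e))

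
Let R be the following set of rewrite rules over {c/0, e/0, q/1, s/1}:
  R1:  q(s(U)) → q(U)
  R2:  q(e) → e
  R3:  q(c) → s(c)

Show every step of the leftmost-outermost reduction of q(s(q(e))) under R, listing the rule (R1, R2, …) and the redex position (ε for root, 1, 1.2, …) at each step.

1. q(s(q(e)))  →  q(q(e))   [R1 at ε]
2. q(q(e))  →  q(e)   [R2 at 1]
3. q(e)  →  e   [R2 at ε]

e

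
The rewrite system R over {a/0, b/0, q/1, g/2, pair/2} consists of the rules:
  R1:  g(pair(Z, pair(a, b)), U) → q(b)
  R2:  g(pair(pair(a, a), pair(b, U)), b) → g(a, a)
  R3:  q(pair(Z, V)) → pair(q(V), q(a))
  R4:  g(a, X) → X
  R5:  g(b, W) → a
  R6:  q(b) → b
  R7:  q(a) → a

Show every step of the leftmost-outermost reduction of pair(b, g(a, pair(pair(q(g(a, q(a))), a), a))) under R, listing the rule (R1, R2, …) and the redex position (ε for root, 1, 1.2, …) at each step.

1. pair(b, g(a, pair(pair(q(g(a, q(a))), a), a)))  →  pair(b, pair(pair(q(g(a, q(a))), a), a))   [R4 at 2]
2. pair(b, pair(pair(q(g(a, q(a))), a), a))  →  pair(b, pair(pair(q(q(a)), a), a))   [R4 at 2.1.1.1]
3. pair(b, pair(pair(q(q(a)), a), a))  →  pair(b, pair(pair(q(a), a), a))   [R7 at 2.1.1.1]
4. pair(b, pair(pair(q(a), a), a))  →  pair(b, pair(pair(a, a), a))   [R7 at 2.1.1]

pair(b, pair(pair(a, a), a))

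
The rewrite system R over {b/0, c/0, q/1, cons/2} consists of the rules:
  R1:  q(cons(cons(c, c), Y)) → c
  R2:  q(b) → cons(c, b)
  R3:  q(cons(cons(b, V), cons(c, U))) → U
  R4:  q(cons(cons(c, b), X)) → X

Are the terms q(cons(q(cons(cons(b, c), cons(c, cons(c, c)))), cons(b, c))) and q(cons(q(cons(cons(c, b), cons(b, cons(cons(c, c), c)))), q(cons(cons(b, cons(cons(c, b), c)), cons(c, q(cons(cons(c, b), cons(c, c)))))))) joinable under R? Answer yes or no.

yes — NF(t₁) = c, NF(t₂) = c

Reduce t₁ = q(cons(q(cons(cons(b, c), cons(c, cons(c, c)))), cons(b, c))):
1. q(cons(q(cons(cons(b, c), cons(c, cons(c, c)))), cons(b, c)))  →  q(cons(cons(c, c), cons(b, c)))   [R3 at 1.1]
2. q(cons(cons(c, c), cons(b, c)))  →  c   [R1 at ε]

Reduce t₂ = q(cons(q(cons(cons(c, b), cons(b, cons(cons(c, c), c)))), q(cons(cons(b, cons(cons(c, b), c)), cons(c, q(cons(cons(c, b), cons(c, c)))))))):
1. q(cons(q(cons(cons(c, b), cons(b, cons(cons(c, c), c)))), q(cons(cons(b, cons(cons(c, b), c)), cons(c, q(cons(cons(c, b), cons(c, c))))))))  →  q(cons(cons(b, cons(cons(c, c), c)), q(cons(cons(b, cons(cons(c, b), c)), cons(c, q(cons(cons(c, b), cons(c, c))))))))   [R4 at 1.1]
2. q(cons(cons(b, cons(cons(c, c), c)), q(cons(cons(b, cons(cons(c, b), c)), cons(c, q(cons(cons(c, b), cons(c, c))))))))  →  q(cons(cons(b, cons(cons(c, c), c)), q(cons(cons(c, b), cons(c, c)))))   [R3 at 1.2]
3. q(cons(cons(b, cons(cons(c, c), c)), q(cons(cons(c, b), cons(c, c)))))  →  q(cons(cons(b, cons(cons(c, c), c)), cons(c, c)))   [R4 at 1.2]
4. q(cons(cons(b, cons(cons(c, c), c)), cons(c, c)))  →  c   [R3 at ε]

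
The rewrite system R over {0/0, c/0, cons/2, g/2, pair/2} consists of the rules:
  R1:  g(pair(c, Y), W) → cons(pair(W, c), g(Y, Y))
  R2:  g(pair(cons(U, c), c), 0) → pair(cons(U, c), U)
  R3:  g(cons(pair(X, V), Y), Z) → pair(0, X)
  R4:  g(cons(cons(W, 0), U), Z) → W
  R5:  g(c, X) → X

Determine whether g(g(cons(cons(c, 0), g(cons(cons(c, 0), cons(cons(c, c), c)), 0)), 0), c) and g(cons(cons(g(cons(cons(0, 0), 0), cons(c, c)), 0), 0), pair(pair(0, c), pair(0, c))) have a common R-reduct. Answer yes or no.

no — NF(t₁) = c, NF(t₂) = 0

Reduce t₁ = g(g(cons(cons(c, 0), g(cons(cons(c, 0), cons(cons(c, c), c)), 0)), 0), c):
1. g(g(cons(cons(c, 0), g(cons(cons(c, 0), cons(cons(c, c), c)), 0)), 0), c)  →  g(c, c)   [R4 at 1]
2. g(c, c)  →  c   [R5 at ε]

Reduce t₂ = g(cons(cons(g(cons(cons(0, 0), 0), cons(c, c)), 0), 0), pair(pair(0, c), pair(0, c))):
1. g(cons(cons(g(cons(cons(0, 0), 0), cons(c, c)), 0), 0), pair(pair(0, c), pair(0, c)))  →  g(cons(cons(0, 0), 0), cons(c, c))   [R4 at ε]
2. g(cons(cons(0, 0), 0), cons(c, c))  →  0   [R4 at ε]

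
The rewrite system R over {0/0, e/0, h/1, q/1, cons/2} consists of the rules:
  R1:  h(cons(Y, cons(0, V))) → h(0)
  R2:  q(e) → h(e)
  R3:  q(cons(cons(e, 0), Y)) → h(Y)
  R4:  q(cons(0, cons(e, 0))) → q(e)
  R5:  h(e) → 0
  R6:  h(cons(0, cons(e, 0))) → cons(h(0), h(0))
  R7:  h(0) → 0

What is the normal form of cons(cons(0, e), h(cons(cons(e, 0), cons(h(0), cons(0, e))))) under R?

1. cons(cons(0, e), h(cons(cons(e, 0), cons(h(0), cons(0, e)))))  →  cons(cons(0, e), h(cons(cons(e, 0), cons(0, cons(0, e)))))   [R7 at 2.1.2.1]
2. cons(cons(0, e), h(cons(cons(e, 0), cons(0, cons(0, e)))))  →  cons(cons(0, e), h(0))   [R1 at 2]
3. cons(cons(0, e), h(0))  →  cons(cons(0, e), 0)   [R7 at 2]

cons(cons(0, e), 0)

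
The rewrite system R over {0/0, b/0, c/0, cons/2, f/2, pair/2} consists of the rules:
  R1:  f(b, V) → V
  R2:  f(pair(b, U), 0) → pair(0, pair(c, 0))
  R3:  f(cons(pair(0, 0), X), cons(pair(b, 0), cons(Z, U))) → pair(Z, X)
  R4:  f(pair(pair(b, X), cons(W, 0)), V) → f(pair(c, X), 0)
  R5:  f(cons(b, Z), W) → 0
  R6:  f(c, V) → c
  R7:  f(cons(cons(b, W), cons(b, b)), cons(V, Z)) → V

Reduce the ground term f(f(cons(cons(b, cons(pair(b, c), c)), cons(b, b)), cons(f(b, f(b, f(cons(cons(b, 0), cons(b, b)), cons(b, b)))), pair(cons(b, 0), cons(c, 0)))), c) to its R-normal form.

c

1. f(f(cons(cons(b, cons(pair(b, c), c)), cons(b, b)), cons(f(b, f(b, f(cons(cons(b, 0), cons(b, b)), cons(b, b)))), pair(cons(b, 0), cons(c, 0)))), c)  →  f(f(b, f(b, f(cons(cons(b, 0), cons(b, b)), cons(b, b)))), c)   [R7 at 1]
2. f(f(b, f(b, f(cons(cons(b, 0), cons(b, b)), cons(b, b)))), c)  →  f(f(b, f(cons(cons(b, 0), cons(b, b)), cons(b, b))), c)   [R1 at 1]
3. f(f(b, f(cons(cons(b, 0), cons(b, b)), cons(b, b))), c)  →  f(f(cons(cons(b, 0), cons(b, b)), cons(b, b)), c)   [R1 at 1]
4. f(f(cons(cons(b, 0), cons(b, b)), cons(b, b)), c)  →  f(b, c)   [R7 at 1]
5. f(b, c)  →  c   [R1 at ε]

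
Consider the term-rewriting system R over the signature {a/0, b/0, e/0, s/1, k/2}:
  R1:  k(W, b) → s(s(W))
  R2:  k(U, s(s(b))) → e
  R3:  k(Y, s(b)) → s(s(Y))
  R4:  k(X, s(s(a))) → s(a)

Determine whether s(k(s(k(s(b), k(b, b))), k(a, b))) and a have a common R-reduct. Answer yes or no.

no — NF(t₁) = s(s(a)), NF(t₂) = a

Reduce t₁ = s(k(s(k(s(b), k(b, b))), k(a, b))):
1. s(k(s(k(s(b), k(b, b))), k(a, b)))  →  s(k(s(k(s(b), s(s(b)))), k(a, b)))   [R1 at 1.1.1.2]
2. s(k(s(k(s(b), s(s(b)))), k(a, b)))  →  s(k(s(e), k(a, b)))   [R2 at 1.1.1]
3. s(k(s(e), k(a, b)))  →  s(k(s(e), s(s(a))))   [R1 at 1.2]
4. s(k(s(e), s(s(a))))  →  s(s(a))   [R4 at 1]

Reduce t₂ = a:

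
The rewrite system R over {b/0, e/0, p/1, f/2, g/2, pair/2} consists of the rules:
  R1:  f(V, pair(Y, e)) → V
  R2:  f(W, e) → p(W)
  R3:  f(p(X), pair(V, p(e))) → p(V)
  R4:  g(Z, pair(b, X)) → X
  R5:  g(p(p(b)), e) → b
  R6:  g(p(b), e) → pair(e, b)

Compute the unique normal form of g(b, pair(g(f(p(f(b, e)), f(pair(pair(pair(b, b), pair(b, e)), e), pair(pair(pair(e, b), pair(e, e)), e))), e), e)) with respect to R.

e

1. g(b, pair(g(f(p(f(b, e)), f(pair(pair(pair(b, b), pair(b, e)), e), pair(pair(pair(e, b), pair(e, e)), e))), e), e))  →  g(b, pair(g(f(p(p(b)), f(pair(pair(pair(b, b), pair(b, e)), e), pair(pair(pair(e, b), pair(e, e)), e))), e), e))   [R2 at 2.1.1.1.1]
2. g(b, pair(g(f(p(p(b)), f(pair(pair(pair(b, b), pair(b, e)), e), pair(pair(pair(e, b), pair(e, e)), e))), e), e))  →  g(b, pair(g(f(p(p(b)), pair(pair(pair(b, b), pair(b, e)), e)), e), e))   [R1 at 2.1.1.2]
3. g(b, pair(g(f(p(p(b)), pair(pair(pair(b, b), pair(b, e)), e)), e), e))  →  g(b, pair(g(p(p(b)), e), e))   [R1 at 2.1.1]
4. g(b, pair(g(p(p(b)), e), e))  →  g(b, pair(b, e))   [R5 at 2.1]
5. g(b, pair(b, e))  →  e   [R4 at ε]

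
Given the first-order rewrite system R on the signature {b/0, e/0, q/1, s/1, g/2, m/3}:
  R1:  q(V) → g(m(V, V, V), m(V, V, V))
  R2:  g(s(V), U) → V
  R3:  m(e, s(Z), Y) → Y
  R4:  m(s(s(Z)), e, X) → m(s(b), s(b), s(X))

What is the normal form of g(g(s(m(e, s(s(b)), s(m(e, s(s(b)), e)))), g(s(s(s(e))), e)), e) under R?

e

1. g(g(s(m(e, s(s(b)), s(m(e, s(s(b)), e)))), g(s(s(s(e))), e)), e)  →  g(m(e, s(s(b)), s(m(e, s(s(b)), e))), e)   [R2 at 1]
2. g(m(e, s(s(b)), s(m(e, s(s(b)), e))), e)  →  g(s(m(e, s(s(b)), e)), e)   [R3 at 1]
3. g(s(m(e, s(s(b)), e)), e)  →  m(e, s(s(b)), e)   [R2 at ε]
4. m(e, s(s(b)), e)  →  e   [R3 at ε]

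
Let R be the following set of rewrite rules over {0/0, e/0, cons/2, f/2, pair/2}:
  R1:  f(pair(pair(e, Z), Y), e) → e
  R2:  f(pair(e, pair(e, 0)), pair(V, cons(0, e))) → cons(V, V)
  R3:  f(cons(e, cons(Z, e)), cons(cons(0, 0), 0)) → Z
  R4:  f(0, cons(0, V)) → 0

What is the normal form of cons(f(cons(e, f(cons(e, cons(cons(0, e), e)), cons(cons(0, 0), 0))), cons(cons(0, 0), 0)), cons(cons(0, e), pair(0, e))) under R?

cons(0, cons(cons(0, e), pair(0, e)))

1. cons(f(cons(e, f(cons(e, cons(cons(0, e), e)), cons(cons(0, 0), 0))), cons(cons(0, 0), 0)), cons(cons(0, e), pair(0, e)))  →  cons(f(cons(e, cons(0, e)), cons(cons(0, 0), 0)), cons(cons(0, e), pair(0, e)))   [R3 at 1.1.2]
2. cons(f(cons(e, cons(0, e)), cons(cons(0, 0), 0)), cons(cons(0, e), pair(0, e)))  →  cons(0, cons(cons(0, e), pair(0, e)))   [R3 at 1]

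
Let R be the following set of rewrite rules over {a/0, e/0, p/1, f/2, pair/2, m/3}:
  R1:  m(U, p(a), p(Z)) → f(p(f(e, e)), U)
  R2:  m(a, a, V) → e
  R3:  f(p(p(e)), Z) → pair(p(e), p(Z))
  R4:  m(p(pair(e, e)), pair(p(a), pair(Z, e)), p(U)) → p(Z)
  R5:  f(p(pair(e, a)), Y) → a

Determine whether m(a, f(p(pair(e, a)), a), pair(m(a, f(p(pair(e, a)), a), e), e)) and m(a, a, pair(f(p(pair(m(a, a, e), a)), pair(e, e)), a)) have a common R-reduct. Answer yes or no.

Reduce t₁ = m(a, f(p(pair(e, a)), a), pair(m(a, f(p(pair(e, a)), a), e), e)):
1. m(a, f(p(pair(e, a)), a), pair(m(a, f(p(pair(e, a)), a), e), e))  →  m(a, a, pair(m(a, f(p(pair(e, a)), a), e), e))   [R5 at 2]
2. m(a, a, pair(m(a, f(p(pair(e, a)), a), e), e))  →  e   [R2 at ε]

Reduce t₂ = m(a, a, pair(f(p(pair(m(a, a, e), a)), pair(e, e)), a)):
1. m(a, a, pair(f(p(pair(m(a, a, e), a)), pair(e, e)), a))  →  e   [R2 at ε]

yes — NF(t₁) = e, NF(t₂) = e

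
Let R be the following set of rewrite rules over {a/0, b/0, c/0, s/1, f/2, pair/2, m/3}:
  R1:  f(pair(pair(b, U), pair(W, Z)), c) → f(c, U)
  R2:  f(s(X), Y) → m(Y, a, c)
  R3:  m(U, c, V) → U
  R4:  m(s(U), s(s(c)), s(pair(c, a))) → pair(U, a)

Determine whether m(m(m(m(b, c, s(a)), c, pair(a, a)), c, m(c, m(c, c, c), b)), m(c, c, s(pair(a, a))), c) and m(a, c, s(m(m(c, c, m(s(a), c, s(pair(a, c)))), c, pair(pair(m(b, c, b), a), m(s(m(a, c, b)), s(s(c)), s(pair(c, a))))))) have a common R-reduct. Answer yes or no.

Reduce t₁ = m(m(m(m(b, c, s(a)), c, pair(a, a)), c, m(c, m(c, c, c), b)), m(c, c, s(pair(a, a))), c):
1. m(m(m(m(b, c, s(a)), c, pair(a, a)), c, m(c, m(c, c, c), b)), m(c, c, s(pair(a, a))), c)  →  m(m(m(b, c, s(a)), c, pair(a, a)), m(c, c, s(pair(a, a))), c)   [R3 at 1]
2. m(m(m(b, c, s(a)), c, pair(a, a)), m(c, c, s(pair(a, a))), c)  →  m(m(b, c, s(a)), m(c, c, s(pair(a, a))), c)   [R3 at 1]
3. m(m(b, c, s(a)), m(c, c, s(pair(a, a))), c)  →  m(b, m(c, c, s(pair(a, a))), c)   [R3 at 1]
4. m(b, m(c, c, s(pair(a, a))), c)  →  m(b, c, c)   [R3 at 2]
5. m(b, c, c)  →  b   [R3 at ε]

Reduce t₂ = m(a, c, s(m(m(c, c, m(s(a), c, s(pair(a, c)))), c, pair(pair(m(b, c, b), a), m(s(m(a, c, b)), s(s(c)), s(pair(c, a))))))):
1. m(a, c, s(m(m(c, c, m(s(a), c, s(pair(a, c)))), c, pair(pair(m(b, c, b), a), m(s(m(a, c, b)), s(s(c)), s(pair(c, a)))))))  →  a   [R3 at ε]

no — NF(t₁) = b, NF(t₂) = a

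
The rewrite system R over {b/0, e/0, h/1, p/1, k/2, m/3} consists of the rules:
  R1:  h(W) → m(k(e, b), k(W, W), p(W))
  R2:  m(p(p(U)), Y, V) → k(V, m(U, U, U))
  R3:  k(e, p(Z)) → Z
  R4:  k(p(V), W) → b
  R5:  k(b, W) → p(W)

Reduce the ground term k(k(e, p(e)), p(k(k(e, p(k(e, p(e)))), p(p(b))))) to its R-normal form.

p(b)

1. k(k(e, p(e)), p(k(k(e, p(k(e, p(e)))), p(p(b)))))  →  k(e, p(k(k(e, p(k(e, p(e)))), p(p(b)))))   [R3 at 1]
2. k(e, p(k(k(e, p(k(e, p(e)))), p(p(b)))))  →  k(k(e, p(k(e, p(e)))), p(p(b)))   [R3 at ε]
3. k(k(e, p(k(e, p(e)))), p(p(b)))  →  k(k(e, p(e)), p(p(b)))   [R3 at 1]
4. k(k(e, p(e)), p(p(b)))  →  k(e, p(p(b)))   [R3 at 1]
5. k(e, p(p(b)))  →  p(b)   [R3 at ε]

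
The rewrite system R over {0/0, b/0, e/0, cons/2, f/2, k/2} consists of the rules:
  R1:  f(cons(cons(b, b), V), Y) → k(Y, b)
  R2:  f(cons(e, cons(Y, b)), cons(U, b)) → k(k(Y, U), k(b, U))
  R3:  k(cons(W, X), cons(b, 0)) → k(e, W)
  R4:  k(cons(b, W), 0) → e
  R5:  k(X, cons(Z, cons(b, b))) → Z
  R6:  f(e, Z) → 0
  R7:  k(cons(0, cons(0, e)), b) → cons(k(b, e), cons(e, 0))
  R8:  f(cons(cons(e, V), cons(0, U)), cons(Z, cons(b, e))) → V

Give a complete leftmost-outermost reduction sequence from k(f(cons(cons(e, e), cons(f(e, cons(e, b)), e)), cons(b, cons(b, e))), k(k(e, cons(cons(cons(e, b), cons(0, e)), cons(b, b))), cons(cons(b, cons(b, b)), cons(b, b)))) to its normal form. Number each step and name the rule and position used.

b

1. k(f(cons(cons(e, e), cons(f(e, cons(e, b)), e)), cons(b, cons(b, e))), k(k(e, cons(cons(cons(e, b), cons(0, e)), cons(b, b))), cons(cons(b, cons(b, b)), cons(b, b))))  →  k(f(cons(cons(e, e), cons(0, e)), cons(b, cons(b, e))), k(k(e, cons(cons(cons(e, b), cons(0, e)), cons(b, b))), cons(cons(b, cons(b, b)), cons(b, b))))   [R6 at 1.1.2.1]
2. k(f(cons(cons(e, e), cons(0, e)), cons(b, cons(b, e))), k(k(e, cons(cons(cons(e, b), cons(0, e)), cons(b, b))), cons(cons(b, cons(b, b)), cons(b, b))))  →  k(e, k(k(e, cons(cons(cons(e, b), cons(0, e)), cons(b, b))), cons(cons(b, cons(b, b)), cons(b, b))))   [R8 at 1]
3. k(e, k(k(e, cons(cons(cons(e, b), cons(0, e)), cons(b, b))), cons(cons(b, cons(b, b)), cons(b, b))))  →  k(e, cons(b, cons(b, b)))   [R5 at 2]
4. k(e, cons(b, cons(b, b)))  →  b   [R5 at ε]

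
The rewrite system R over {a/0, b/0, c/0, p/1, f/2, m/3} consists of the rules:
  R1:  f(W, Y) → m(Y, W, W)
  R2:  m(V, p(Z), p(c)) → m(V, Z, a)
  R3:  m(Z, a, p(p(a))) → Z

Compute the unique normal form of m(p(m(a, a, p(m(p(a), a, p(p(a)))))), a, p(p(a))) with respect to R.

1. m(p(m(a, a, p(m(p(a), a, p(p(a)))))), a, p(p(a)))  →  p(m(a, a, p(m(p(a), a, p(p(a))))))   [R3 at ε]
2. p(m(a, a, p(m(p(a), a, p(p(a))))))  →  p(m(a, a, p(p(a))))   [R3 at 1.3.1]
3. p(m(a, a, p(p(a))))  →  p(a)   [R3 at 1]

p(a)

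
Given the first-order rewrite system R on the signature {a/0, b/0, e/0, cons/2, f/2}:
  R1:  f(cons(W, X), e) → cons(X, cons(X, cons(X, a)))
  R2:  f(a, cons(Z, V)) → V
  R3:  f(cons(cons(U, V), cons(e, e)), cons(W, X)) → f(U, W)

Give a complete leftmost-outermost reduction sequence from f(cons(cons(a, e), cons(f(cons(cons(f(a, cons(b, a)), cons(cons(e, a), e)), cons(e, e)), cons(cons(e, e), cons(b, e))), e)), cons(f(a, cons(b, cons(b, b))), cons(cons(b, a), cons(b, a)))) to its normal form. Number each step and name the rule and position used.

1. f(cons(cons(a, e), cons(f(cons(cons(f(a, cons(b, a)), cons(cons(e, a), e)), cons(e, e)), cons(cons(e, e), cons(b, e))), e)), cons(f(a, cons(b, cons(b, b))), cons(cons(b, a), cons(b, a))))  →  f(cons(cons(a, e), cons(f(f(a, cons(b, a)), cons(e, e)), e)), cons(f(a, cons(b, cons(b, b))), cons(cons(b, a), cons(b, a))))   [R3 at 1.2.1]
2. f(cons(cons(a, e), cons(f(f(a, cons(b, a)), cons(e, e)), e)), cons(f(a, cons(b, cons(b, b))), cons(cons(b, a), cons(b, a))))  →  f(cons(cons(a, e), cons(f(a, cons(e, e)), e)), cons(f(a, cons(b, cons(b, b))), cons(cons(b, a), cons(b, a))))   [R2 at 1.2.1.1]
3. f(cons(cons(a, e), cons(f(a, cons(e, e)), e)), cons(f(a, cons(b, cons(b, b))), cons(cons(b, a), cons(b, a))))  →  f(cons(cons(a, e), cons(e, e)), cons(f(a, cons(b, cons(b, b))), cons(cons(b, a), cons(b, a))))   [R2 at 1.2.1]
4. f(cons(cons(a, e), cons(e, e)), cons(f(a, cons(b, cons(b, b))), cons(cons(b, a), cons(b, a))))  →  f(a, f(a, cons(b, cons(b, b))))   [R3 at ε]
5. f(a, f(a, cons(b, cons(b, b))))  →  f(a, cons(b, b))   [R2 at 2]
6. f(a, cons(b, b))  →  b   [R2 at ε]

b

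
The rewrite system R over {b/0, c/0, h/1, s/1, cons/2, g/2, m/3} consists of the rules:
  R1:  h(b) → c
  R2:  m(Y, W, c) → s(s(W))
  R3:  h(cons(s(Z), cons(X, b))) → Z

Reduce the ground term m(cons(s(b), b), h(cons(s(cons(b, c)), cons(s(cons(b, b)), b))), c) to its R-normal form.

s(s(cons(b, c)))

1. m(cons(s(b), b), h(cons(s(cons(b, c)), cons(s(cons(b, b)), b))), c)  →  s(s(h(cons(s(cons(b, c)), cons(s(cons(b, b)), b)))))   [R2 at ε]
2. s(s(h(cons(s(cons(b, c)), cons(s(cons(b, b)), b)))))  →  s(s(cons(b, c)))   [R3 at 1.1]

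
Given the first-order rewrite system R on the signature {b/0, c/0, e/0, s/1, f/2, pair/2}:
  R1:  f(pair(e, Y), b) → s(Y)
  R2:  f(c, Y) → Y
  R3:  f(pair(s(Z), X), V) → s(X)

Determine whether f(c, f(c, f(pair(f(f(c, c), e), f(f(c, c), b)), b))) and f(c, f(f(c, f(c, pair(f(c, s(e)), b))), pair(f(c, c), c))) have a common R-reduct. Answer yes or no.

Reduce t₁ = f(c, f(c, f(pair(f(f(c, c), e), f(f(c, c), b)), b))):
1. f(c, f(c, f(pair(f(f(c, c), e), f(f(c, c), b)), b)))  →  f(c, f(pair(f(f(c, c), e), f(f(c, c), b)), b))   [R2 at ε]
2. f(c, f(pair(f(f(c, c), e), f(f(c, c), b)), b))  →  f(pair(f(f(c, c), e), f(f(c, c), b)), b)   [R2 at ε]
3. f(pair(f(f(c, c), e), f(f(c, c), b)), b)  →  f(pair(f(c, e), f(f(c, c), b)), b)   [R2 at 1.1.1]
4. f(pair(f(c, e), f(f(c, c), b)), b)  →  f(pair(e, f(f(c, c), b)), b)   [R2 at 1.1]
5. f(pair(e, f(f(c, c), b)), b)  →  s(f(f(c, c), b))   [R1 at ε]
6. s(f(f(c, c), b))  →  s(f(c, b))   [R2 at 1.1]
7. s(f(c, b))  →  s(b)   [R2 at 1]

Reduce t₂ = f(c, f(f(c, f(c, pair(f(c, s(e)), b))), pair(f(c, c), c))):
1. f(c, f(f(c, f(c, pair(f(c, s(e)), b))), pair(f(c, c), c)))  →  f(f(c, f(c, pair(f(c, s(e)), b))), pair(f(c, c), c))   [R2 at ε]
2. f(f(c, f(c, pair(f(c, s(e)), b))), pair(f(c, c), c))  →  f(f(c, pair(f(c, s(e)), b)), pair(f(c, c), c))   [R2 at 1]
3. f(f(c, pair(f(c, s(e)), b)), pair(f(c, c), c))  →  f(pair(f(c, s(e)), b), pair(f(c, c), c))   [R2 at 1]
4. f(pair(f(c, s(e)), b), pair(f(c, c), c))  →  f(pair(s(e), b), pair(f(c, c), c))   [R2 at 1.1]
5. f(pair(s(e), b), pair(f(c, c), c))  →  s(b)   [R3 at ε]

yes — NF(t₁) = s(b), NF(t₂) = s(b)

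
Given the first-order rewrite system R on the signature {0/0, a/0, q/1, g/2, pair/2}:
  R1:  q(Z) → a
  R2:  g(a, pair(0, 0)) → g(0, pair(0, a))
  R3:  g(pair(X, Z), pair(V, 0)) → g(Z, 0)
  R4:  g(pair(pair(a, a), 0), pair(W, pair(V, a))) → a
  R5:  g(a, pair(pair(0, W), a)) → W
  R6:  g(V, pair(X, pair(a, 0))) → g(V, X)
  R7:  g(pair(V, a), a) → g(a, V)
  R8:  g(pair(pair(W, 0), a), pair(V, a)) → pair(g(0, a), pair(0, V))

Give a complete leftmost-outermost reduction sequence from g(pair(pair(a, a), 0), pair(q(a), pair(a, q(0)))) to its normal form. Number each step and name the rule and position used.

1. g(pair(pair(a, a), 0), pair(q(a), pair(a, q(0))))  →  g(pair(pair(a, a), 0), pair(a, pair(a, q(0))))   [R1 at 2.1]
2. g(pair(pair(a, a), 0), pair(a, pair(a, q(0))))  →  g(pair(pair(a, a), 0), pair(a, pair(a, a)))   [R1 at 2.2.2]
3. g(pair(pair(a, a), 0), pair(a, pair(a, a)))  →  a   [R4 at ε]

a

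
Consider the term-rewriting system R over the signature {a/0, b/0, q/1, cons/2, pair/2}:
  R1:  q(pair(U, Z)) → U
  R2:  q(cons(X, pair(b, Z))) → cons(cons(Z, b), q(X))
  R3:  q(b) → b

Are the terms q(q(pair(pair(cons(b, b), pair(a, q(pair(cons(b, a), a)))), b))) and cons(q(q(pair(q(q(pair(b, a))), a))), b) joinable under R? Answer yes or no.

yes — NF(t₁) = cons(b, b), NF(t₂) = cons(b, b)

Reduce t₁ = q(q(pair(pair(cons(b, b), pair(a, q(pair(cons(b, a), a)))), b))):
1. q(q(pair(pair(cons(b, b), pair(a, q(pair(cons(b, a), a)))), b)))  →  q(pair(cons(b, b), pair(a, q(pair(cons(b, a), a)))))   [R1 at 1]
2. q(pair(cons(b, b), pair(a, q(pair(cons(b, a), a)))))  →  cons(b, b)   [R1 at ε]

Reduce t₂ = cons(q(q(pair(q(q(pair(b, a))), a))), b):
1. cons(q(q(pair(q(q(pair(b, a))), a))), b)  →  cons(q(q(q(pair(b, a)))), b)   [R1 at 1.1]
2. cons(q(q(q(pair(b, a)))), b)  →  cons(q(q(b)), b)   [R1 at 1.1.1]
3. cons(q(q(b)), b)  →  cons(q(b), b)   [R3 at 1.1]
4. cons(q(b), b)  →  cons(b, b)   [R3 at 1]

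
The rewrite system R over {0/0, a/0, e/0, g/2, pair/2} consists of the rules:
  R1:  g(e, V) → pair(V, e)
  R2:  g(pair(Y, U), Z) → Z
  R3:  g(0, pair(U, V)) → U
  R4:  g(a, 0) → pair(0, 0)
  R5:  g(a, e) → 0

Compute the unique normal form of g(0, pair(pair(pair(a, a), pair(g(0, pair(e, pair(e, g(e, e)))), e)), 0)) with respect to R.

1. g(0, pair(pair(pair(a, a), pair(g(0, pair(e, pair(e, g(e, e)))), e)), 0))  →  pair(pair(a, a), pair(g(0, pair(e, pair(e, g(e, e)))), e))   [R3 at ε]
2. pair(pair(a, a), pair(g(0, pair(e, pair(e, g(e, e)))), e))  →  pair(pair(a, a), pair(e, e))   [R3 at 2.1]

pair(pair(a, a), pair(e, e))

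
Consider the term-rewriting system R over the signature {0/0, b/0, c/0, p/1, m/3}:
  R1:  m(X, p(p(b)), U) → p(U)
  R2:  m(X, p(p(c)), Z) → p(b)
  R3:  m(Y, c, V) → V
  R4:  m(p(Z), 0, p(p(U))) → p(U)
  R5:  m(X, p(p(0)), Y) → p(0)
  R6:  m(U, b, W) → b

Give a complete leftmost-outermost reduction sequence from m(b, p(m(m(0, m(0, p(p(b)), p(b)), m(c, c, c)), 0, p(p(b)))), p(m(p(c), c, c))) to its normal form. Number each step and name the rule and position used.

1. m(b, p(m(m(0, m(0, p(p(b)), p(b)), m(c, c, c)), 0, p(p(b)))), p(m(p(c), c, c)))  →  m(b, p(m(m(0, p(p(b)), m(c, c, c)), 0, p(p(b)))), p(m(p(c), c, c)))   [R1 at 2.1.1.2]
2. m(b, p(m(m(0, p(p(b)), m(c, c, c)), 0, p(p(b)))), p(m(p(c), c, c)))  →  m(b, p(m(p(m(c, c, c)), 0, p(p(b)))), p(m(p(c), c, c)))   [R1 at 2.1.1]
3. m(b, p(m(p(m(c, c, c)), 0, p(p(b)))), p(m(p(c), c, c)))  →  m(b, p(p(b)), p(m(p(c), c, c)))   [R4 at 2.1]
4. m(b, p(p(b)), p(m(p(c), c, c)))  →  p(p(m(p(c), c, c)))   [R1 at ε]
5. p(p(m(p(c), c, c)))  →  p(p(c))   [R3 at 1.1]

p(p(c))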